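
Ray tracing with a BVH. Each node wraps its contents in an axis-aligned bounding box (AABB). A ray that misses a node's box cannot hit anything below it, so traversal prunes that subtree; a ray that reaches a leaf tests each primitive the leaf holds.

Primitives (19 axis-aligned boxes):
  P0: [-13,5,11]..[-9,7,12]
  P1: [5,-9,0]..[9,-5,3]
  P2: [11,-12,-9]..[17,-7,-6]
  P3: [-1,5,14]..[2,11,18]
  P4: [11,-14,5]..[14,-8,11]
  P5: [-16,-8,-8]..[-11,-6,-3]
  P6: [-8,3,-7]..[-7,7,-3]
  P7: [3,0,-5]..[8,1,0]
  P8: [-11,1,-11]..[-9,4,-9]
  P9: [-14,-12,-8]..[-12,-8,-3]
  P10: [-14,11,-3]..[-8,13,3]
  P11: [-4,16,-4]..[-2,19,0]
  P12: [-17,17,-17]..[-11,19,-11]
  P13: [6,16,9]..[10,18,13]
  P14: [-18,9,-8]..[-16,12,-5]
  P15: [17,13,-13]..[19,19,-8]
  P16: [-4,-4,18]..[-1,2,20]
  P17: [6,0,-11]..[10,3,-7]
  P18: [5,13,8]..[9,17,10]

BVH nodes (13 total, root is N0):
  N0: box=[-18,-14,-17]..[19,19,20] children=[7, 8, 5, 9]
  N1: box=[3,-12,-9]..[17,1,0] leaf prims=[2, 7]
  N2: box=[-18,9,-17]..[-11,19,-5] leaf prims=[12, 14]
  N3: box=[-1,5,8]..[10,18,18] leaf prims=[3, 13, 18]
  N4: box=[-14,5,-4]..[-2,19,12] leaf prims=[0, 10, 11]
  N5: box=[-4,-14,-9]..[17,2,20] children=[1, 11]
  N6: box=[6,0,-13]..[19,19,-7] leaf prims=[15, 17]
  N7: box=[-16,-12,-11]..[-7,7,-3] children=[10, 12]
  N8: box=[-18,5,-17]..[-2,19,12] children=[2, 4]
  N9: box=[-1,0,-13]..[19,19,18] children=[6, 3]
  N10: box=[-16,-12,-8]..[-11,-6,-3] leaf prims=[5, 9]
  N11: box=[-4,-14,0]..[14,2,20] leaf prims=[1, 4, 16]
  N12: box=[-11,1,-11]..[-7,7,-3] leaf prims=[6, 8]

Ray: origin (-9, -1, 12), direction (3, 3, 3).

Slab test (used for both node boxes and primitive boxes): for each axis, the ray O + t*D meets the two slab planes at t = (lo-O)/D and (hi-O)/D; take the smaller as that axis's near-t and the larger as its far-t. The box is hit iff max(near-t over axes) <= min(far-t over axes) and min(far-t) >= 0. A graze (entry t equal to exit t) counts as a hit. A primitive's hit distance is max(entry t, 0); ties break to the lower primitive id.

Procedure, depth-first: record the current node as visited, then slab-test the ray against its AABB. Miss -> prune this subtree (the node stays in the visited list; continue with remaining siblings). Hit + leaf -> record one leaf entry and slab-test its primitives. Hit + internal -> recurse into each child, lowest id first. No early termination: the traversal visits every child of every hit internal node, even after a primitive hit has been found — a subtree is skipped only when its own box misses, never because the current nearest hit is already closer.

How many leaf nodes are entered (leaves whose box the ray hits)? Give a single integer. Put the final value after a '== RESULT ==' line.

Traverse from the root:
N0 x:[-3,28/3] y:[-13/3,20/3] z:[-29/3,8/3] -> hit [-3,8/3], descend [5, 7, 8, 9]
  N5 x:[5/3,26/3] y:[-13/3,1] z:[-7,8/3] -> miss, prune
  N7 x:[-7/3,2/3] y:[-11/3,8/3] z:[-23/3,-5] -> miss, prune
  N8 x:[-3,7/3] y:[2,20/3] z:[-29/3,0] -> miss, prune
  N9 x:[8/3,28/3] y:[1/3,20/3] z:[-25/3,2] -> miss, prune

Summary -> nodes [0, 5, 7, 8, 9]; box-tests=5; leaf-entries=0; first=miss

== RESULT ==
0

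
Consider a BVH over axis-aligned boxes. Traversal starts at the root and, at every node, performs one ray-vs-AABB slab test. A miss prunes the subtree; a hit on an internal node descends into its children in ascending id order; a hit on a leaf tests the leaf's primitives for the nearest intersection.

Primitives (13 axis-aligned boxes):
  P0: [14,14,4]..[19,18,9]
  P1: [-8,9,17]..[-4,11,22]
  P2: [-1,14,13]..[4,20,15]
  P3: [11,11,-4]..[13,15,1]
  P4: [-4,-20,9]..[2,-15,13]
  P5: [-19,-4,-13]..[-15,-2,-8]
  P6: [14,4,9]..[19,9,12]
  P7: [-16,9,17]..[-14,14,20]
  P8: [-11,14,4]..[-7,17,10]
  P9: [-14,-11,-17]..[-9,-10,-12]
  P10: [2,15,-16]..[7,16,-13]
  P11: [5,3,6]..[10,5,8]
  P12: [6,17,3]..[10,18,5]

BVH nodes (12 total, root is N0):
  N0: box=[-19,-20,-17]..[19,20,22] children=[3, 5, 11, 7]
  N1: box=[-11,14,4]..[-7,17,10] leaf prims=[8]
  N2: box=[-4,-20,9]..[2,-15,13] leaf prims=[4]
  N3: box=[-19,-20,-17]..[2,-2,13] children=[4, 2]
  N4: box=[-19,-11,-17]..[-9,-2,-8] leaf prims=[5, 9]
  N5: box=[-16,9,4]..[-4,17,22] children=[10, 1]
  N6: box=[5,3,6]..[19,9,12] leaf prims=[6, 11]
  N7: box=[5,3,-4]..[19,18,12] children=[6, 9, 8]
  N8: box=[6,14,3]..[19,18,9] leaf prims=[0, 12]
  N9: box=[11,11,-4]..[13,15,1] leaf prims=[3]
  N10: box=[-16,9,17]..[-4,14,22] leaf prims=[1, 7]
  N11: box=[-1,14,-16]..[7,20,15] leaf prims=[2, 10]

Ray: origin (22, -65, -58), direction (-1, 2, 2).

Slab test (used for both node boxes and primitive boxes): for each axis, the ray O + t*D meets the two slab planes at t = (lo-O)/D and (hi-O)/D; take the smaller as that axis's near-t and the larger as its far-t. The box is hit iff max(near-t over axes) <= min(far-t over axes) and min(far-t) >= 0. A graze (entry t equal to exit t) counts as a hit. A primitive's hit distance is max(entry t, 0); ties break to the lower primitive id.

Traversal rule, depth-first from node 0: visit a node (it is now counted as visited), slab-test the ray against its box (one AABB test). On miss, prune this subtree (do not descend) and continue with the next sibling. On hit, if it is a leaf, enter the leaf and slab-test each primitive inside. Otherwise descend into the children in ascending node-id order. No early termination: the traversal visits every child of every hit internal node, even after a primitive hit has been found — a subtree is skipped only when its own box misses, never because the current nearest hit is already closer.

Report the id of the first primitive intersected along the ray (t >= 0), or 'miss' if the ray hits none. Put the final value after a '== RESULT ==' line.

Walk:
N0 x:[3,41] y:[45/2,85/2] z:[41/2,40] -> hit [45/2,40], descend [3, 5, 7, 11]
  N3 x:[20,41] y:[45/2,63/2] z:[41/2,71/2] -> hit [45/2,63/2], descend [2, 4]
    N2 x:[20,26] y:[45/2,25] z:[67/2,71/2] -> miss, prune
    N4 x:[31,41] y:[27,63/2] z:[41/2,25] -> miss, prune
  N5 x:[26,38] y:[37,41] z:[31,40] -> hit [37,38], descend [1, 10]
    N1 x:[29,33] y:[79/2,41] z:[31,34] -> miss, prune
    N10 x:[26,38] y:[37,79/2] z:[75/2,40] -> hit [75/2,38] leaf, test {P1(miss), P7@t=75/2}
  N7 x:[3,17] y:[34,83/2] z:[27,35] -> miss, prune
  N11 x:[15,23] y:[79/2,85/2] z:[21,73/2] -> miss, prune

9 AABB tests over nodes [0, 3, 2, 4, 5, 1, 10, 7, 11]; 1 leaf entered; closest P7.

== RESULT ==
7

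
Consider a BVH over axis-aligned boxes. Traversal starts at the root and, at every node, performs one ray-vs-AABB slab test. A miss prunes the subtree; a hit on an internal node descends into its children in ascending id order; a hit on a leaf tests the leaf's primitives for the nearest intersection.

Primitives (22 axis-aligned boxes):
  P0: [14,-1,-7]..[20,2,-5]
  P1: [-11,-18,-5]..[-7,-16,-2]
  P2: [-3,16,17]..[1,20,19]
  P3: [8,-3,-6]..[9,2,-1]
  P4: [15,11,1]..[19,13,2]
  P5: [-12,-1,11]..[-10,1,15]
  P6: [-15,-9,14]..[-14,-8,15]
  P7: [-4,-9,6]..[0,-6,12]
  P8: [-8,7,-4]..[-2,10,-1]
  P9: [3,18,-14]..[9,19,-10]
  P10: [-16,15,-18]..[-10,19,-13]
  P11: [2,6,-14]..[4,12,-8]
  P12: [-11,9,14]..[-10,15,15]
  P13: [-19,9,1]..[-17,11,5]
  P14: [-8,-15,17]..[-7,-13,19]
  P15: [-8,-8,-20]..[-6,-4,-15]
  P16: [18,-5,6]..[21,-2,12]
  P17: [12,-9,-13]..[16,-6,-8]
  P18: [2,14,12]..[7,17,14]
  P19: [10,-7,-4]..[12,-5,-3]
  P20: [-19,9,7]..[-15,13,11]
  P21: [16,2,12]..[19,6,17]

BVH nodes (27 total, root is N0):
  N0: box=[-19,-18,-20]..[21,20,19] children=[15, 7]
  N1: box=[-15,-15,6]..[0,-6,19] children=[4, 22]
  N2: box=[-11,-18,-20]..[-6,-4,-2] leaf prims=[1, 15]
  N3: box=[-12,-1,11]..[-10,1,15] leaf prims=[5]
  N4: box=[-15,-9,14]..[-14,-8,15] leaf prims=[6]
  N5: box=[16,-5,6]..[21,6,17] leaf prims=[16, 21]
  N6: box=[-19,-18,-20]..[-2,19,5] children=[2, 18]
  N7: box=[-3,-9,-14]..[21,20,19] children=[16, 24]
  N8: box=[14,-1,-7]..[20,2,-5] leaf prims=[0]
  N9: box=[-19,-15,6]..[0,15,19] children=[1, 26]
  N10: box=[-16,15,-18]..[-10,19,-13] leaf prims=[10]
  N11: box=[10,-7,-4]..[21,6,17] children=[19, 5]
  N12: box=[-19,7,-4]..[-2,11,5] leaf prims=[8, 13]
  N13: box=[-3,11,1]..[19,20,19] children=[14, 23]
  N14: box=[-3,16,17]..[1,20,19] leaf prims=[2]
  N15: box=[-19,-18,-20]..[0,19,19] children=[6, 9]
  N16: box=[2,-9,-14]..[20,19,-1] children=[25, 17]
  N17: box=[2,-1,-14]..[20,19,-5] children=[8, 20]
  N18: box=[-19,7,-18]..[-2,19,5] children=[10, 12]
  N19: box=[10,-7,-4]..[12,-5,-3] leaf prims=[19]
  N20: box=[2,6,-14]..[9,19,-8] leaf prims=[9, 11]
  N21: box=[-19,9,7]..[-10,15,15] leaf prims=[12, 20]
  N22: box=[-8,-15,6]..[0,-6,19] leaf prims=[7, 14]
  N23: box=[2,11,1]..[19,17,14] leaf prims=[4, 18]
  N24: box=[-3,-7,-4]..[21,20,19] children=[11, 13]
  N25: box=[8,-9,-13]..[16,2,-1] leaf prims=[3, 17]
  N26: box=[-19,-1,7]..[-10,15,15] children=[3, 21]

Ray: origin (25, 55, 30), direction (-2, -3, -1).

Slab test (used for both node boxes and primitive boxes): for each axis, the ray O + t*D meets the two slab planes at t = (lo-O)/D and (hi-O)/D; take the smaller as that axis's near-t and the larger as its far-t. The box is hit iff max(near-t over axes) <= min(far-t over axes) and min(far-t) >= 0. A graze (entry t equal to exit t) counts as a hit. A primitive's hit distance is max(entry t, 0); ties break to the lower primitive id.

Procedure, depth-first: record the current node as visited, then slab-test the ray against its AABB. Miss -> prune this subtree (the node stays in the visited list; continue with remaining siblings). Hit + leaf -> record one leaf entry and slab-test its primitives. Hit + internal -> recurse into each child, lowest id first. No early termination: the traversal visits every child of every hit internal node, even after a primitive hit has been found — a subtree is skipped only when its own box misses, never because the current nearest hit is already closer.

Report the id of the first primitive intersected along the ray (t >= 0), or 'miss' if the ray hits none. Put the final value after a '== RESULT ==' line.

Traverse from the root:
N0 x:[2,22] y:[35/3,73/3] z:[11,50] -> hit [35/3,22], descend [7, 15]
  N7 x:[2,14] y:[35/3,64/3] z:[11,44] -> hit [35/3,14], descend [16, 24]
    N16 x:[5/2,23/2] y:[12,64/3] z:[31,44] -> miss, prune
    N24 x:[2,14] y:[35/3,62/3] z:[11,34] -> hit [35/3,14], descend [11, 13]
      N11 x:[2,15/2] y:[49/3,62/3] z:[13,34] -> miss, prune
      N13 x:[3,14] y:[35/3,44/3] z:[11,29] -> hit [35/3,14], descend [14, 23]
        N14 x:[12,14] y:[35/3,13] z:[11,13] -> hit [12,13] leaf, test {P2@t=12}
        N23 x:[3,23/2] y:[38/3,44/3] z:[16,29] -> miss, prune
  N15 x:[25/2,22] y:[12,73/3] z:[11,50] -> hit [25/2,22], descend [6, 9]
    N6 x:[27/2,22] y:[12,73/3] z:[25,50] -> miss, prune
    N9 x:[25/2,22] y:[40/3,70/3] z:[11,24] -> hit [40/3,22], descend [1, 26]
      N1 x:[25/2,20] y:[61/3,70/3] z:[11,24] -> miss, prune
      N26 x:[35/2,22] y:[40/3,56/3] z:[15,23] -> hit [35/2,56/3], descend [3, 21]
        N3 x:[35/2,37/2] y:[18,56/3] z:[15,19] -> hit [18,37/2] leaf, test {P5@t=18}
        N21 x:[35/2,22] y:[40/3,46/3] z:[15,23] -> miss, prune

15 AABB tests over nodes [0, 7, 16, 24, 11, 13, 14, 23, 15, 6, 9, 1, 26, 3, 21]; 2 leaves entered; closest P2.

== RESULT ==
2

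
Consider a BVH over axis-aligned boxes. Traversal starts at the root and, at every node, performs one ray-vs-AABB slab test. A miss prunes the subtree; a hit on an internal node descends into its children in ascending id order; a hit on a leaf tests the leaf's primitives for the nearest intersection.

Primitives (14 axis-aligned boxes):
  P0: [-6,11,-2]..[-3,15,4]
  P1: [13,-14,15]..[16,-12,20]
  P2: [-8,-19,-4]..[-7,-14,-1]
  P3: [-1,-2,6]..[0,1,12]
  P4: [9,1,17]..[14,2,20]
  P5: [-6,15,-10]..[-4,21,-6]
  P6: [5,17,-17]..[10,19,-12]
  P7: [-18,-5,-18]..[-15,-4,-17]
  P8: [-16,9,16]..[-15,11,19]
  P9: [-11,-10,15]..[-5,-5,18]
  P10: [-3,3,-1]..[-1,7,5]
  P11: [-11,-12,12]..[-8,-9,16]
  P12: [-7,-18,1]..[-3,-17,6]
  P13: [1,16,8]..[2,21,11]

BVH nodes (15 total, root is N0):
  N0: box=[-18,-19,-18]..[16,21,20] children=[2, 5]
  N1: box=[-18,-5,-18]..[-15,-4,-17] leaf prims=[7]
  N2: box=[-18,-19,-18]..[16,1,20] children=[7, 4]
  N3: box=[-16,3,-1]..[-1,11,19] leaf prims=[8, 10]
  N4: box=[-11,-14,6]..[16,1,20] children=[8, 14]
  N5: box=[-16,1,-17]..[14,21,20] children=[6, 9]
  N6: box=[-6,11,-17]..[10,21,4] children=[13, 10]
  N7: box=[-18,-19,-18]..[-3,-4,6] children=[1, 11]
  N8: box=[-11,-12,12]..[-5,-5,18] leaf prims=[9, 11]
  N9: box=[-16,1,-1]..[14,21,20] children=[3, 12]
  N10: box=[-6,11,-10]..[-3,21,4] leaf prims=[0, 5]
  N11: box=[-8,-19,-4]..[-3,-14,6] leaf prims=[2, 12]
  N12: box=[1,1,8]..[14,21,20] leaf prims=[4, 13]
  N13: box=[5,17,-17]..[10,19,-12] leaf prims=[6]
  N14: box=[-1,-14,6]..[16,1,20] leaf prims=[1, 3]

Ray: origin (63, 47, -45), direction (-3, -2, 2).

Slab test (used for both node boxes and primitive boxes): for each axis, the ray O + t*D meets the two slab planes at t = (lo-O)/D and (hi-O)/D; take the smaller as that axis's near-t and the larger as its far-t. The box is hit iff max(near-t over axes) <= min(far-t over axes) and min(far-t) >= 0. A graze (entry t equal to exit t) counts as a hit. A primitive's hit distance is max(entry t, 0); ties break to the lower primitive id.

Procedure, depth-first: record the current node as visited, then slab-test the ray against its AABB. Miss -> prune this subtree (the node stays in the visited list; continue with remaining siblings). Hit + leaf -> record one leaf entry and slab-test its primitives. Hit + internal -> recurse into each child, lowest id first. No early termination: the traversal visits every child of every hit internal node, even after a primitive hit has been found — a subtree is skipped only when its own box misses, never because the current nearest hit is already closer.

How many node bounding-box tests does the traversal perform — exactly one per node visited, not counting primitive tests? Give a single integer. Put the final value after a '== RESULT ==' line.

Traverse from the root:
N0 x:[47/3,27] y:[13,33] z:[27/2,65/2] -> hit [47/3,27], descend [2, 5]
  N2 x:[47/3,27] y:[23,33] z:[27/2,65/2] -> hit [23,27], descend [4, 7]
    N4 x:[47/3,74/3] y:[23,61/2] z:[51/2,65/2] -> miss, prune
    N7 x:[22,27] y:[51/2,33] z:[27/2,51/2] -> hit [51/2,51/2], descend [1, 11]
      N1 x:[26,27] y:[51/2,26] z:[27/2,14] -> miss, prune
      N11 x:[22,71/3] y:[61/2,33] z:[41/2,51/2] -> miss, prune
  N5 x:[49/3,79/3] y:[13,23] z:[14,65/2] -> hit [49/3,23], descend [6, 9]
    N6 x:[53/3,23] y:[13,18] z:[14,49/2] -> hit [53/3,18], descend [10, 13]
      N10 x:[22,23] y:[13,18] z:[35/2,49/2] -> miss, prune
      N13 x:[53/3,58/3] y:[14,15] z:[14,33/2] -> miss, prune
    N9 x:[49/3,79/3] y:[13,23] z:[22,65/2] -> hit [22,23], descend [3, 12]
      N3 x:[64/3,79/3] y:[18,22] z:[22,32] -> hit [22,22] leaf, test {P8(miss), P10@t=22}
      N12 x:[49/3,62/3] y:[13,23] z:[53/2,65/2] -> miss, prune

Visited [0, 2, 4, 7, 1, 11, 5, 6, 10, 13, 9, 3, 12]. Tests: 13 box, 1 leaf. Nearest: P10.

== RESULT ==
13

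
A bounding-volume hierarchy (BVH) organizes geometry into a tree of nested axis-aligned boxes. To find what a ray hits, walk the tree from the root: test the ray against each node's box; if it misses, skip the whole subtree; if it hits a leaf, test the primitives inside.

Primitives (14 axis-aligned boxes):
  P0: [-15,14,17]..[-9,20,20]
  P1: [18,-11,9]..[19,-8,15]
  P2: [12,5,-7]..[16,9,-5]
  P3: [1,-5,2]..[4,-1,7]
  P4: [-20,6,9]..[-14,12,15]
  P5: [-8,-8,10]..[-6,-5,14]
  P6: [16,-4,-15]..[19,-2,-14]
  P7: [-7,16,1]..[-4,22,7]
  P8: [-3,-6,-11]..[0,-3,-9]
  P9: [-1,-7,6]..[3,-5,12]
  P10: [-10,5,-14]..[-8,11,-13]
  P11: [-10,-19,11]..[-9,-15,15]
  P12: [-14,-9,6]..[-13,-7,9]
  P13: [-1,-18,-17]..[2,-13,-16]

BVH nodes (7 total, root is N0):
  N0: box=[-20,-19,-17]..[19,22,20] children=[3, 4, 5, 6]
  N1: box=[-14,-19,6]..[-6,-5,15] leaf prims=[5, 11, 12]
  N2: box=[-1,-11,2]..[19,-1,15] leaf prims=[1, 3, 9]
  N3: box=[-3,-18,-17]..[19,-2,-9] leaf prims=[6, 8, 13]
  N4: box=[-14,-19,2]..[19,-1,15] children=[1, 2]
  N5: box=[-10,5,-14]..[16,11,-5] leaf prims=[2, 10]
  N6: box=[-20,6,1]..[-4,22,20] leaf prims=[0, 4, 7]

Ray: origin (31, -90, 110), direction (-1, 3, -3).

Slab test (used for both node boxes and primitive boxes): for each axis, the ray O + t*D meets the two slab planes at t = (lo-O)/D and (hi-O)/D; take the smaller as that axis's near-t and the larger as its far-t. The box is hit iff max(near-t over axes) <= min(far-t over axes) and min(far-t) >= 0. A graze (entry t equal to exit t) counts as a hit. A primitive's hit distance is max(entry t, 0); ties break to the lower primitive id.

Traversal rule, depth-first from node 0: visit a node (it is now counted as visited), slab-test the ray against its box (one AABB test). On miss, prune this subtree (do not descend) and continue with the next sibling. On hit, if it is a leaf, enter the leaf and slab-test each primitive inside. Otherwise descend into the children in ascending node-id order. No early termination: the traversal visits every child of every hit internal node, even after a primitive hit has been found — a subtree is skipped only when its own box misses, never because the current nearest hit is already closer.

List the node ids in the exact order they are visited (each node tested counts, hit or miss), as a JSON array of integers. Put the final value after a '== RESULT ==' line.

Traverse from the root:
N0 x:[12,51] y:[71/3,112/3] z:[30,127/3] -> hit [30,112/3], descend [3, 4, 5, 6]
  N3 x:[12,34] y:[24,88/3] z:[119/3,127/3] -> miss, prune
  N4 x:[12,45] y:[71/3,89/3] z:[95/3,36] -> miss, prune
  N5 x:[15,41] y:[95/3,101/3] z:[115/3,124/3] -> miss, prune
  N6 x:[35,51] y:[32,112/3] z:[30,109/3] -> hit [35,109/3] leaf, test {P0(miss), P4(miss), P7@t=106/3}

5 AABB tests over nodes [0, 3, 4, 5, 6]; 1 leaf entered; closest P7.

== RESULT ==
[0, 3, 4, 5, 6]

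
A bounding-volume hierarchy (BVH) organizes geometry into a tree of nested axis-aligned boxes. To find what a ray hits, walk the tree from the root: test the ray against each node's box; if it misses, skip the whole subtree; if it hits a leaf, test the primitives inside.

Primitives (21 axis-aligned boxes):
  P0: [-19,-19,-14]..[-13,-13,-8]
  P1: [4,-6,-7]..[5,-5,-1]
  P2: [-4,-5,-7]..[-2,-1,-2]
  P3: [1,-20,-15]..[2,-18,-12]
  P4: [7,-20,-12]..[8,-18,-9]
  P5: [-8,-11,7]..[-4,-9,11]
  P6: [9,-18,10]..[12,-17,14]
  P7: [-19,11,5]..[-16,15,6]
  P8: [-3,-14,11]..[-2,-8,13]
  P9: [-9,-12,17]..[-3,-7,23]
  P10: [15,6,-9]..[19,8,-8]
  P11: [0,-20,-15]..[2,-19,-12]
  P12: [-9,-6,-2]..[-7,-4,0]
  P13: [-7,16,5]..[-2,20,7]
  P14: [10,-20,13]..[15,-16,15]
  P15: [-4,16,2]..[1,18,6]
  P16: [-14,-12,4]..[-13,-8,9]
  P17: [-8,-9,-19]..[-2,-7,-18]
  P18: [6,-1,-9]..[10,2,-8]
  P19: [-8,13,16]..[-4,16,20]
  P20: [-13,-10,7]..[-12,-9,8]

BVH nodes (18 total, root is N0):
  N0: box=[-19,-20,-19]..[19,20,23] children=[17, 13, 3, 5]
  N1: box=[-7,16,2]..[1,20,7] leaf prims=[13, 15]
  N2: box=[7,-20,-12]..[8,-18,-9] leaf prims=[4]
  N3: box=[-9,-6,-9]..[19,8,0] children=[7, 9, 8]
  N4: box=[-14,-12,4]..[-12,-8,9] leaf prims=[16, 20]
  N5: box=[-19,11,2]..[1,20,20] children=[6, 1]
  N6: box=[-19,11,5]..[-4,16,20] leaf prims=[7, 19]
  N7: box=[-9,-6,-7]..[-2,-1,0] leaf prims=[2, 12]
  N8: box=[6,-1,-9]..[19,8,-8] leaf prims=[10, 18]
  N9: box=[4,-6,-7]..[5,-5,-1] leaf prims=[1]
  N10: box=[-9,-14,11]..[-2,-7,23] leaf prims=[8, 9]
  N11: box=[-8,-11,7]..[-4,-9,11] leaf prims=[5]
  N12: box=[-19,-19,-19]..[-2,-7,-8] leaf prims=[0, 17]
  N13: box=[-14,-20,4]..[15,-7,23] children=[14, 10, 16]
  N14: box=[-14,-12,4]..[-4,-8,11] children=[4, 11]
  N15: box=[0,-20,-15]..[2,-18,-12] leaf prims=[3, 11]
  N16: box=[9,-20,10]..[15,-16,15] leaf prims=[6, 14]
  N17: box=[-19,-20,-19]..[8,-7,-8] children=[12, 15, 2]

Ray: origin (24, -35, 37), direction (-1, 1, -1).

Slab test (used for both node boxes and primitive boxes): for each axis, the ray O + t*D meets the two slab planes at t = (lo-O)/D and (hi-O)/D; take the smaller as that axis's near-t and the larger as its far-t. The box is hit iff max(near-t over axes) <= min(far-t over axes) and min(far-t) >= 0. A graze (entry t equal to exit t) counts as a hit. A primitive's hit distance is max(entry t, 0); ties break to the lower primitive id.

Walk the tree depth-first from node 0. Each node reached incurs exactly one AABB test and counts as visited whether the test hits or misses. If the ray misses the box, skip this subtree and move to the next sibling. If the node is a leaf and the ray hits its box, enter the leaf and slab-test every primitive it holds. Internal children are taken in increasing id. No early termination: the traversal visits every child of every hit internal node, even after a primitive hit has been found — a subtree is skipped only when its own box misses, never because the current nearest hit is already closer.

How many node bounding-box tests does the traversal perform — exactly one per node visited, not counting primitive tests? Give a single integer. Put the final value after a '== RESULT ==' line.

Walk:
N0 x:[5,43] y:[15,55] z:[14,56] -> hit [15,43], descend [3, 5, 13, 17]
  N3 x:[5,33] y:[29,43] z:[37,46] -> miss, prune
  N5 x:[23,43] y:[46,55] z:[17,35] -> miss, prune
  N13 x:[9,38] y:[15,28] z:[14,33] -> hit [15,28], descend [10, 14, 16]
    N10 x:[26,33] y:[21,28] z:[14,26] -> hit [26,26] leaf, test {P8@t=26, P9(miss)}
    N14 x:[28,38] y:[23,27] z:[26,33] -> miss, prune
    N16 x:[9,15] y:[15,19] z:[22,27] -> miss, prune
  N17 x:[16,43] y:[15,28] z:[45,56] -> miss, prune

Summary -> nodes [0, 3, 5, 13, 10, 14, 16, 17]; box-tests=8; leaf-entries=1; first=P8

== RESULT ==
8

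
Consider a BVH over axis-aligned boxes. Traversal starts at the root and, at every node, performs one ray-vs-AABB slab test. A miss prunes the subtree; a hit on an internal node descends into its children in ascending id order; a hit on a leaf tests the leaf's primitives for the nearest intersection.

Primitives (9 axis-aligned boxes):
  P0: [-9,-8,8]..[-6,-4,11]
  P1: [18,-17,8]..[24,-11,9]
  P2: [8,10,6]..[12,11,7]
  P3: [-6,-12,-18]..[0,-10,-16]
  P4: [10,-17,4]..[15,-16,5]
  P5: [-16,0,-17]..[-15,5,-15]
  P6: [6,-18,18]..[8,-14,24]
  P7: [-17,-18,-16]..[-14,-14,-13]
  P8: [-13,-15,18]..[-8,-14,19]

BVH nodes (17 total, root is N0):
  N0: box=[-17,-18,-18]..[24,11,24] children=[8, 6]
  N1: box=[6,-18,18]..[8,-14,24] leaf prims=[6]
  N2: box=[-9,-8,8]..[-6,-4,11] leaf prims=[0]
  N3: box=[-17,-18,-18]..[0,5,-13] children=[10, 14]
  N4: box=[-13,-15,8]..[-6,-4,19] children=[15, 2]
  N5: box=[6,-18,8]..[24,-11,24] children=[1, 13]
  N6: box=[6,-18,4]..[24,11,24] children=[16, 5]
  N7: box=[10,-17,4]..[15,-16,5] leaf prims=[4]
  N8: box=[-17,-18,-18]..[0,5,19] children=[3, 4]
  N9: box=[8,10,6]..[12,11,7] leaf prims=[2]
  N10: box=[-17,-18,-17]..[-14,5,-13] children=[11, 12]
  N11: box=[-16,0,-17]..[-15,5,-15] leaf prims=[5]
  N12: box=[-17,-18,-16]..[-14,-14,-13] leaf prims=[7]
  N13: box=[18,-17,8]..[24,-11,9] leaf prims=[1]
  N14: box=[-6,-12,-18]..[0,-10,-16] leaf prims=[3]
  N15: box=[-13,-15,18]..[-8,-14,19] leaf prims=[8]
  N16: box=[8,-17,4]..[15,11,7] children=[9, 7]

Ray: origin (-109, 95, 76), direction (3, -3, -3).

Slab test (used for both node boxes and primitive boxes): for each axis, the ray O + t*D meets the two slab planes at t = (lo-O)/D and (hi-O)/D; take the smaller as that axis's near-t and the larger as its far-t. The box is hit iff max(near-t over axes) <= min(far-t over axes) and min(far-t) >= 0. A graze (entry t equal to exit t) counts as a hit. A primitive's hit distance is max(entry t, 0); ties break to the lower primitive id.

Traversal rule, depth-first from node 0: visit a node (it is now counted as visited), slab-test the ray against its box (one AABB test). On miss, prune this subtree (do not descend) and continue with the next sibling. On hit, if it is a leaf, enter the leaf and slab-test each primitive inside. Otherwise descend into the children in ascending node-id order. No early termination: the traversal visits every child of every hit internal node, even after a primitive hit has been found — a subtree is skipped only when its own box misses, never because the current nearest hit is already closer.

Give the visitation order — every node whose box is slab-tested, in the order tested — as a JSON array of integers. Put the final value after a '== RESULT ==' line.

Walk:
N0 x:[92/3,133/3] y:[28,113/3] z:[52/3,94/3] -> hit [92/3,94/3], descend [6, 8]
  N6 x:[115/3,133/3] y:[28,113/3] z:[52/3,24] -> miss, prune
  N8 x:[92/3,109/3] y:[30,113/3] z:[19,94/3] -> hit [92/3,94/3], descend [3, 4]
    N3 x:[92/3,109/3] y:[30,113/3] z:[89/3,94/3] -> hit [92/3,94/3], descend [10, 14]
      N10 x:[92/3,95/3] y:[30,113/3] z:[89/3,31] -> hit [92/3,31], descend [11, 12]
        N11 x:[31,94/3] y:[30,95/3] z:[91/3,31] -> hit [31,31] leaf, test {P5@t=31}
        N12 x:[92/3,95/3] y:[109/3,113/3] z:[89/3,92/3] -> miss, prune
      N14 x:[103/3,109/3] y:[35,107/3] z:[92/3,94/3] -> miss, prune
    N4 x:[32,103/3] y:[33,110/3] z:[19,68/3] -> miss, prune

order=[0, 6, 8, 3, 10, 11, 12, 14, 4]  |boxes|=9  |leaves|=1  hit=P5

== RESULT ==
[0, 6, 8, 3, 10, 11, 12, 14, 4]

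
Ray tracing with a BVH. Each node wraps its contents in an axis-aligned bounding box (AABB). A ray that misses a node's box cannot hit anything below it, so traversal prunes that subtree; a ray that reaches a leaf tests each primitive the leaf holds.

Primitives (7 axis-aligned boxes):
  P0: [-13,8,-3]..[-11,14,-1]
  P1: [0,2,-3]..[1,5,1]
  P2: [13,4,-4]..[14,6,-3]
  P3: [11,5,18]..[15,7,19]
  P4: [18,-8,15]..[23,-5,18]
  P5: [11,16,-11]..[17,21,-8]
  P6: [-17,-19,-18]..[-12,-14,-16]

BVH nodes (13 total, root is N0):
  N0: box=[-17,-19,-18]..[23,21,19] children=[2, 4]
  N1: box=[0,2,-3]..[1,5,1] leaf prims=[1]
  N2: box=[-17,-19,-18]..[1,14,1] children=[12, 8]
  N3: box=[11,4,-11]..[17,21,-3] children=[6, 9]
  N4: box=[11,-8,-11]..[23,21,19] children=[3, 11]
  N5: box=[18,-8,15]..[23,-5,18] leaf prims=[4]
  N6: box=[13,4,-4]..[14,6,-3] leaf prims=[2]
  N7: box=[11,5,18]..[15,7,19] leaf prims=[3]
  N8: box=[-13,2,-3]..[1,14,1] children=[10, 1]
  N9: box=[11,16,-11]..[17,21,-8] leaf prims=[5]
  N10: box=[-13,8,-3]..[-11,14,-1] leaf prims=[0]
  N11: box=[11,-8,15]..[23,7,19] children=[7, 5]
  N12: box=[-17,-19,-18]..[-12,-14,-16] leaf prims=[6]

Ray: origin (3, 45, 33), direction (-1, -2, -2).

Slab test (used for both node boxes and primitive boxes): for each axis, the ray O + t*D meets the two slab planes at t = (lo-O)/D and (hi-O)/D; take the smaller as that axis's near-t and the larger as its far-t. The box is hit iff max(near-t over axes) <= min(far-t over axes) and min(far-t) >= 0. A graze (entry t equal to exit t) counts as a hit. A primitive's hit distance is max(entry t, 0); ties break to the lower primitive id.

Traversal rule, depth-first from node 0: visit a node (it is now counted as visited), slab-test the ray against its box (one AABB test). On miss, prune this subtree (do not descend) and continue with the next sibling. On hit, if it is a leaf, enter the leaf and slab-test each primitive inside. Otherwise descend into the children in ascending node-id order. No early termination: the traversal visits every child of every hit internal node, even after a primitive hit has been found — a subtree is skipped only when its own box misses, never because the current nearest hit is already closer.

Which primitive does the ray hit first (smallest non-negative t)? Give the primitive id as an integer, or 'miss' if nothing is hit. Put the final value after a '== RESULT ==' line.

Traverse from the root:
N0 x:[-20,20] y:[12,32] z:[7,51/2] -> hit [12,20], descend [2, 4]
  N2 x:[2,20] y:[31/2,32] z:[16,51/2] -> hit [16,20], descend [8, 12]
    N8 x:[2,16] y:[31/2,43/2] z:[16,18] -> hit [16,16], descend [1, 10]
      N1 x:[2,3] y:[20,43/2] z:[16,18] -> miss, prune
      N10 x:[14,16] y:[31/2,37/2] z:[17,18] -> miss, prune
    N12 x:[15,20] y:[59/2,32] z:[49/2,51/2] -> miss, prune
  N4 x:[-20,-8] y:[12,53/2] z:[7,22] -> miss, prune

7 AABB tests over nodes [0, 2, 8, 1, 10, 12, 4]; 0 leaves entered; closest miss.

== RESULT ==
miss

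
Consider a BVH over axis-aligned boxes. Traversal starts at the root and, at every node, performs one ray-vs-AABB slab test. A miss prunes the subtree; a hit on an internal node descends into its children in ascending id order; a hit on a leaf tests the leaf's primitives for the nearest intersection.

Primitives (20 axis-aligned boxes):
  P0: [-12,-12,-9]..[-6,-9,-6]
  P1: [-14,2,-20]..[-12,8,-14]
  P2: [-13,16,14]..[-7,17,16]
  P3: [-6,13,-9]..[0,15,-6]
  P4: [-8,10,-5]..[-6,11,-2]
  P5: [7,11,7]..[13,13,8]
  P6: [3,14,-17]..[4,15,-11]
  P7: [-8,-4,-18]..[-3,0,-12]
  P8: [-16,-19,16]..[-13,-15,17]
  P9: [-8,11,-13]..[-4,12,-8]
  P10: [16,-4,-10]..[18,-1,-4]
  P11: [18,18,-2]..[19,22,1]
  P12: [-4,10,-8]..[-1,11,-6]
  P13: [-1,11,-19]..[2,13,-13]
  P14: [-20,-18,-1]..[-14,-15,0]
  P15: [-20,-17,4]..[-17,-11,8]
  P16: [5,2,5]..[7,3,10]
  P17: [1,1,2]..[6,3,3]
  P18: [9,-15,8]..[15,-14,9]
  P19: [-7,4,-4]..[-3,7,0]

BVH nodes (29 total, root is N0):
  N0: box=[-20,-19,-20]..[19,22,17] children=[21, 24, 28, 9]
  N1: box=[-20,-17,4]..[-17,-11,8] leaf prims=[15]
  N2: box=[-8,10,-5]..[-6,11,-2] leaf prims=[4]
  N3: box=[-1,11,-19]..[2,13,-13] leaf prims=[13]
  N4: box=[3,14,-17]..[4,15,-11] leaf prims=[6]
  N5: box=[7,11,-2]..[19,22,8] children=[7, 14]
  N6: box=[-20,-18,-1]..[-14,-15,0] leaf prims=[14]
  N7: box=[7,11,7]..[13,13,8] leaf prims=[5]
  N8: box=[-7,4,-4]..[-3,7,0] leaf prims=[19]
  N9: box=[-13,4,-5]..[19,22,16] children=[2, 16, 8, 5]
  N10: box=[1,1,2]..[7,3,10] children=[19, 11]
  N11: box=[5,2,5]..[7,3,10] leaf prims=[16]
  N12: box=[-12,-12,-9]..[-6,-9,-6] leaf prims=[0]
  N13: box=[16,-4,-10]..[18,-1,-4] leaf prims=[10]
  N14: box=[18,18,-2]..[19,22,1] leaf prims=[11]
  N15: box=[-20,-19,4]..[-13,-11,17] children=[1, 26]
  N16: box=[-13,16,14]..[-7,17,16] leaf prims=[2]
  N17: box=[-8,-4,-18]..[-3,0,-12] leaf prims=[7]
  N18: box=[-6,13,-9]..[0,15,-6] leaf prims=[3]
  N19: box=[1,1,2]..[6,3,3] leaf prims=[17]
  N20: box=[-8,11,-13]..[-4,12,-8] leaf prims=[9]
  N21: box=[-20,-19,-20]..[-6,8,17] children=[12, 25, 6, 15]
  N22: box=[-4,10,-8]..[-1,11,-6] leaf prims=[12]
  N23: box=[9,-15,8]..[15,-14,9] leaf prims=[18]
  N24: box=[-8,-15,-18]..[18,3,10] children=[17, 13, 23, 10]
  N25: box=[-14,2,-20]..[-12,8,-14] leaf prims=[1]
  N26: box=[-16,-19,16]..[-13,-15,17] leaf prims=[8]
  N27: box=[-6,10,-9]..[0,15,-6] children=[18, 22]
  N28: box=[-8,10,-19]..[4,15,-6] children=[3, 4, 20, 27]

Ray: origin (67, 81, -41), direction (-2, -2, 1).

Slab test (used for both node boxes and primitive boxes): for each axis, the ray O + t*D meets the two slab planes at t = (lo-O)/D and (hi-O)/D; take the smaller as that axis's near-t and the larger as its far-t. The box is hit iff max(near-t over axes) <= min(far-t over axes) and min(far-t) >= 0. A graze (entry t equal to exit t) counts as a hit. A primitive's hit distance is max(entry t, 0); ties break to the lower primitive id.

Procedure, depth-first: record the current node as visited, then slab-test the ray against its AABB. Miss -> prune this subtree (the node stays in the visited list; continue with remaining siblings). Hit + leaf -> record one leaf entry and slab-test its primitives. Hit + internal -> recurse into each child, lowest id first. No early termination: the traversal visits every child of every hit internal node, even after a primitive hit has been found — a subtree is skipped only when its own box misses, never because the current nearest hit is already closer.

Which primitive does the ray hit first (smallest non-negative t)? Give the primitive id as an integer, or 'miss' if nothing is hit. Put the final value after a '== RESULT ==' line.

Trace the traversal:
N0 x:[24,87/2] y:[59/2,50] z:[21,58] -> hit [59/2,87/2], descend [9, 21, 24, 28]
  N9 x:[24,40] y:[59/2,77/2] z:[36,57] -> hit [36,77/2], descend [2, 5, 8, 16]
    N2 x:[73/2,75/2] y:[35,71/2] z:[36,39] -> miss, prune
    N5 x:[24,30] y:[59/2,35] z:[39,49] -> miss, prune
    N8 x:[35,37] y:[37,77/2] z:[37,41] -> hit [37,37] leaf, test {P19@t=37}
    N16 x:[37,40] y:[32,65/2] z:[55,57] -> miss, prune
  N21 x:[73/2,87/2] y:[73/2,50] z:[21,58] -> hit [73/2,87/2], descend [6, 12, 15, 25]
    N6 x:[81/2,87/2] y:[48,99/2] z:[40,41] -> miss, prune
    N12 x:[73/2,79/2] y:[45,93/2] z:[32,35] -> miss, prune
    N15 x:[40,87/2] y:[46,50] z:[45,58] -> miss, prune
    N25 x:[79/2,81/2] y:[73/2,79/2] z:[21,27] -> miss, prune
  N24 x:[49/2,75/2] y:[39,48] z:[23,51] -> miss, prune
  N28 x:[63/2,75/2] y:[33,71/2] z:[22,35] -> hit [33,35], descend [3, 4, 20, 27]
    N3 x:[65/2,34] y:[34,35] z:[22,28] -> miss, prune
    N4 x:[63/2,32] y:[33,67/2] z:[24,30] -> miss, prune
    N20 x:[71/2,75/2] y:[69/2,35] z:[28,33] -> miss, prune
    N27 x:[67/2,73/2] y:[33,71/2] z:[32,35] -> hit [67/2,35], descend [18, 22]
      N18 x:[67/2,73/2] y:[33,34] z:[32,35] -> hit [67/2,34] leaf, test {P3@t=67/2}
      N22 x:[34,71/2] y:[35,71/2] z:[33,35] -> hit [35,35] leaf, test {P12@t=35}

Summary -> nodes [0, 9, 2, 5, 8, 16, 21, 6, 12, 15, 25, 24, 28, 3, 4, 20, 27, 18, 22]; box-tests=19; leaf-entries=3; first=P3

== RESULT ==
3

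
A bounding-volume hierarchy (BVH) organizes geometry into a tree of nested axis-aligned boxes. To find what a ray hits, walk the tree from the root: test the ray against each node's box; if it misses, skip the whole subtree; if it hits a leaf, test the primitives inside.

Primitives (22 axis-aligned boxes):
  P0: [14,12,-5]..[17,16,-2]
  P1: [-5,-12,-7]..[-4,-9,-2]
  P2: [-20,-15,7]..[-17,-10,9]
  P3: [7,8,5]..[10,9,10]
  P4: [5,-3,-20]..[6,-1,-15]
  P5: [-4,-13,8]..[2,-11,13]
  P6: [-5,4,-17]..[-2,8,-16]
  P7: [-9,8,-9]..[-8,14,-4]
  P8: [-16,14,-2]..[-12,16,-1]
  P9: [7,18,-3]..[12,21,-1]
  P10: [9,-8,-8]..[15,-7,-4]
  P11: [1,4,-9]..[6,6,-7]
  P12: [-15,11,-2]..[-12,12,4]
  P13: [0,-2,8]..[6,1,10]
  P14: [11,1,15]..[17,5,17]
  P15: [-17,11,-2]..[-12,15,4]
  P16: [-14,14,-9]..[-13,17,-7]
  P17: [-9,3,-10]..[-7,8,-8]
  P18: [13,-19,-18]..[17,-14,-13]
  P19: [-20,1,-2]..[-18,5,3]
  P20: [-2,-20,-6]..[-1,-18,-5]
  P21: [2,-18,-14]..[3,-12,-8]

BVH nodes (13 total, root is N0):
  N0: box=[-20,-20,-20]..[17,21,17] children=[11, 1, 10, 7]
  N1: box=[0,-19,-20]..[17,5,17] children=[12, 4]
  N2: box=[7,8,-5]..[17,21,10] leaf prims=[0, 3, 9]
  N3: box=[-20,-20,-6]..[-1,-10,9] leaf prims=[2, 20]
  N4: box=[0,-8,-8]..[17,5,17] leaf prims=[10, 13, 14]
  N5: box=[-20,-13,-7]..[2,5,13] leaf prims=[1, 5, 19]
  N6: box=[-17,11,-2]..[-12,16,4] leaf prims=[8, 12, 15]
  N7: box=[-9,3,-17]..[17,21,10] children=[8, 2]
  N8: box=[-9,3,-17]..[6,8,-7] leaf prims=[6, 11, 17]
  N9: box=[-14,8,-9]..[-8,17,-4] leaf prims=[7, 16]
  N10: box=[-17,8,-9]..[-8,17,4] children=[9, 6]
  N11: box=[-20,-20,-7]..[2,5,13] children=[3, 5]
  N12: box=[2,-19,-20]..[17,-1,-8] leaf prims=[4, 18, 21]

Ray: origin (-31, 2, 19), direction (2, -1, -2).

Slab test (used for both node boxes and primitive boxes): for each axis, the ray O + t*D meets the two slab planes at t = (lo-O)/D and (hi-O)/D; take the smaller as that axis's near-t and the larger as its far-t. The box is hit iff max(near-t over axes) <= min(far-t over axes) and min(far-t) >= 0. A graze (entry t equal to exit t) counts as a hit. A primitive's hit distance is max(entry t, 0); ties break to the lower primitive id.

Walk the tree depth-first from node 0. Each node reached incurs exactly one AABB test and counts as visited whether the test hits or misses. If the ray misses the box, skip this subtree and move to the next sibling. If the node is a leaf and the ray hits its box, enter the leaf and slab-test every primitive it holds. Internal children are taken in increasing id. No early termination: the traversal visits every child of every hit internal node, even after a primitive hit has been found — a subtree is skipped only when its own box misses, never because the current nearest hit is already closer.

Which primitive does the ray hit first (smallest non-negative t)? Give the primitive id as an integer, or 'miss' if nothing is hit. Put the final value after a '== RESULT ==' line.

Trace the traversal:
N0 x:[11/2,24] y:[-19,22] z:[1,39/2] -> hit [11/2,39/2], descend [1, 7, 10, 11]
  N1 x:[31/2,24] y:[-3,21] z:[1,39/2] -> hit [31/2,39/2], descend [4, 12]
    N4 x:[31/2,24] y:[-3,10] z:[1,27/2] -> miss, prune
    N12 x:[33/2,24] y:[3,21] z:[27/2,39/2] -> hit [33/2,39/2] leaf, test {P4(miss), P18(miss), P21@t=33/2}
  N7 x:[11,24] y:[-19,-1] z:[9/2,18] -> miss, prune
  N10 x:[7,23/2] y:[-15,-6] z:[15/2,14] -> miss, prune
  N11 x:[11/2,33/2] y:[-3,22] z:[3,13] -> hit [11/2,13], descend [3, 5]
    N3 x:[11/2,15] y:[12,22] z:[5,25/2] -> hit [12,25/2] leaf, test {P2(miss), P20(miss)}
    N5 x:[11/2,33/2] y:[-3,15] z:[3,13] -> hit [11/2,13] leaf, test {P1@t=13, P5(miss), P19(miss)}

Summary -> nodes [0, 1, 4, 12, 7, 10, 11, 3, 5]; box-tests=9; leaf-entries=3; first=P1

== RESULT ==
1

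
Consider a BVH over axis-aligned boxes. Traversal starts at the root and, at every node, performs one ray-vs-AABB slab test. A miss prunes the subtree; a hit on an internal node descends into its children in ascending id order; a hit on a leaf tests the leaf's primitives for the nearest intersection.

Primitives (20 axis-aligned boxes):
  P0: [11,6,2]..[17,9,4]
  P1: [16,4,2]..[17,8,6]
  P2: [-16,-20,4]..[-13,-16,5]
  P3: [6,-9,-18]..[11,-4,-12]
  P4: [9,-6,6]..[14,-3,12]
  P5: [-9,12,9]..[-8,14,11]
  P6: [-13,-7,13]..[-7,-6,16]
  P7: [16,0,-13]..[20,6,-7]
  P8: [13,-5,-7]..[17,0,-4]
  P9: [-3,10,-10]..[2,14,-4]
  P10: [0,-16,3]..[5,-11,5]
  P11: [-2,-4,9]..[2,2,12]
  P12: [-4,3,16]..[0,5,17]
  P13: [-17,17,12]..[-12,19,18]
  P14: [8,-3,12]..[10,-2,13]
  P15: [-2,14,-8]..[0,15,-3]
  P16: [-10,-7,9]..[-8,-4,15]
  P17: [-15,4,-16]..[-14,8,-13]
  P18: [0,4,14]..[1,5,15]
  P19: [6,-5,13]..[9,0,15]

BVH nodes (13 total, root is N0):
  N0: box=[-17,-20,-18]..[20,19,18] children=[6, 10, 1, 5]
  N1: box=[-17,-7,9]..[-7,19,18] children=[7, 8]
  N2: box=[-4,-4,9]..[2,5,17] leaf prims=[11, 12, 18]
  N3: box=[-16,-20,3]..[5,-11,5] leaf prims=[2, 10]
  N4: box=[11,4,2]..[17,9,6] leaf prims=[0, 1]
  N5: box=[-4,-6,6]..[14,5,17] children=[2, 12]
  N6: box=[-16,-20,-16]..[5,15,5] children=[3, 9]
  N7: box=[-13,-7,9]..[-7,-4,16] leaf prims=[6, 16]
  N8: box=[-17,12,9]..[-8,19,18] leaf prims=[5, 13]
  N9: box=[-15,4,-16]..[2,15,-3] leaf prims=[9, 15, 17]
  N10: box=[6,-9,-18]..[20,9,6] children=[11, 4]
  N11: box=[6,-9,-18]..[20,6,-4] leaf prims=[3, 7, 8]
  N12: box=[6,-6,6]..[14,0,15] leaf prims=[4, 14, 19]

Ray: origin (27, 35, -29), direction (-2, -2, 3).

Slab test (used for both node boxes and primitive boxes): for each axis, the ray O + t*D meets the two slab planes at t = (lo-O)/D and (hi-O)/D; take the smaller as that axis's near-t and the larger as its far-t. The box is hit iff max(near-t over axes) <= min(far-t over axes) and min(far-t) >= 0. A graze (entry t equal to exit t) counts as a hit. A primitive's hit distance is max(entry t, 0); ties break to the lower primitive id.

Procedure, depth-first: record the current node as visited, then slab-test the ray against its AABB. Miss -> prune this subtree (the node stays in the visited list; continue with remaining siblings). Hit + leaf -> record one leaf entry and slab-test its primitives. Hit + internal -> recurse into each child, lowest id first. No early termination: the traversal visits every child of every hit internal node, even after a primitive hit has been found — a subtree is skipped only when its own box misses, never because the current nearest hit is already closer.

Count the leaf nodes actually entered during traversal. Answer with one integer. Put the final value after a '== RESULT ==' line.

Trace the traversal:
N0 x:[7/2,22] y:[8,55/2] z:[11/3,47/3] -> hit [8,47/3], descend [1, 5, 6, 10]
  N1 x:[17,22] y:[8,21] z:[38/3,47/3] -> miss, prune
  N5 x:[13/2,31/2] y:[15,41/2] z:[35/3,46/3] -> hit [15,46/3], descend [2, 12]
    N2 x:[25/2,31/2] y:[15,39/2] z:[38/3,46/3] -> hit [15,46/3] leaf, test {P11(miss), P12@t=15, P18(miss)}
    N12 x:[13/2,21/2] y:[35/2,41/2] z:[35/3,44/3] -> miss, prune
  N6 x:[11,43/2] y:[10,55/2] z:[13/3,34/3] -> hit [11,34/3], descend [3, 9]
    N3 x:[11,43/2] y:[23,55/2] z:[32/3,34/3] -> miss, prune
    N9 x:[25/2,21] y:[10,31/2] z:[13/3,26/3] -> miss, prune
  N10 x:[7/2,21/2] y:[13,22] z:[11/3,35/3] -> miss, prune

9 AABB tests over nodes [0, 1, 5, 2, 12, 6, 3, 9, 10]; 1 leaf entered; closest P12.

== RESULT ==
1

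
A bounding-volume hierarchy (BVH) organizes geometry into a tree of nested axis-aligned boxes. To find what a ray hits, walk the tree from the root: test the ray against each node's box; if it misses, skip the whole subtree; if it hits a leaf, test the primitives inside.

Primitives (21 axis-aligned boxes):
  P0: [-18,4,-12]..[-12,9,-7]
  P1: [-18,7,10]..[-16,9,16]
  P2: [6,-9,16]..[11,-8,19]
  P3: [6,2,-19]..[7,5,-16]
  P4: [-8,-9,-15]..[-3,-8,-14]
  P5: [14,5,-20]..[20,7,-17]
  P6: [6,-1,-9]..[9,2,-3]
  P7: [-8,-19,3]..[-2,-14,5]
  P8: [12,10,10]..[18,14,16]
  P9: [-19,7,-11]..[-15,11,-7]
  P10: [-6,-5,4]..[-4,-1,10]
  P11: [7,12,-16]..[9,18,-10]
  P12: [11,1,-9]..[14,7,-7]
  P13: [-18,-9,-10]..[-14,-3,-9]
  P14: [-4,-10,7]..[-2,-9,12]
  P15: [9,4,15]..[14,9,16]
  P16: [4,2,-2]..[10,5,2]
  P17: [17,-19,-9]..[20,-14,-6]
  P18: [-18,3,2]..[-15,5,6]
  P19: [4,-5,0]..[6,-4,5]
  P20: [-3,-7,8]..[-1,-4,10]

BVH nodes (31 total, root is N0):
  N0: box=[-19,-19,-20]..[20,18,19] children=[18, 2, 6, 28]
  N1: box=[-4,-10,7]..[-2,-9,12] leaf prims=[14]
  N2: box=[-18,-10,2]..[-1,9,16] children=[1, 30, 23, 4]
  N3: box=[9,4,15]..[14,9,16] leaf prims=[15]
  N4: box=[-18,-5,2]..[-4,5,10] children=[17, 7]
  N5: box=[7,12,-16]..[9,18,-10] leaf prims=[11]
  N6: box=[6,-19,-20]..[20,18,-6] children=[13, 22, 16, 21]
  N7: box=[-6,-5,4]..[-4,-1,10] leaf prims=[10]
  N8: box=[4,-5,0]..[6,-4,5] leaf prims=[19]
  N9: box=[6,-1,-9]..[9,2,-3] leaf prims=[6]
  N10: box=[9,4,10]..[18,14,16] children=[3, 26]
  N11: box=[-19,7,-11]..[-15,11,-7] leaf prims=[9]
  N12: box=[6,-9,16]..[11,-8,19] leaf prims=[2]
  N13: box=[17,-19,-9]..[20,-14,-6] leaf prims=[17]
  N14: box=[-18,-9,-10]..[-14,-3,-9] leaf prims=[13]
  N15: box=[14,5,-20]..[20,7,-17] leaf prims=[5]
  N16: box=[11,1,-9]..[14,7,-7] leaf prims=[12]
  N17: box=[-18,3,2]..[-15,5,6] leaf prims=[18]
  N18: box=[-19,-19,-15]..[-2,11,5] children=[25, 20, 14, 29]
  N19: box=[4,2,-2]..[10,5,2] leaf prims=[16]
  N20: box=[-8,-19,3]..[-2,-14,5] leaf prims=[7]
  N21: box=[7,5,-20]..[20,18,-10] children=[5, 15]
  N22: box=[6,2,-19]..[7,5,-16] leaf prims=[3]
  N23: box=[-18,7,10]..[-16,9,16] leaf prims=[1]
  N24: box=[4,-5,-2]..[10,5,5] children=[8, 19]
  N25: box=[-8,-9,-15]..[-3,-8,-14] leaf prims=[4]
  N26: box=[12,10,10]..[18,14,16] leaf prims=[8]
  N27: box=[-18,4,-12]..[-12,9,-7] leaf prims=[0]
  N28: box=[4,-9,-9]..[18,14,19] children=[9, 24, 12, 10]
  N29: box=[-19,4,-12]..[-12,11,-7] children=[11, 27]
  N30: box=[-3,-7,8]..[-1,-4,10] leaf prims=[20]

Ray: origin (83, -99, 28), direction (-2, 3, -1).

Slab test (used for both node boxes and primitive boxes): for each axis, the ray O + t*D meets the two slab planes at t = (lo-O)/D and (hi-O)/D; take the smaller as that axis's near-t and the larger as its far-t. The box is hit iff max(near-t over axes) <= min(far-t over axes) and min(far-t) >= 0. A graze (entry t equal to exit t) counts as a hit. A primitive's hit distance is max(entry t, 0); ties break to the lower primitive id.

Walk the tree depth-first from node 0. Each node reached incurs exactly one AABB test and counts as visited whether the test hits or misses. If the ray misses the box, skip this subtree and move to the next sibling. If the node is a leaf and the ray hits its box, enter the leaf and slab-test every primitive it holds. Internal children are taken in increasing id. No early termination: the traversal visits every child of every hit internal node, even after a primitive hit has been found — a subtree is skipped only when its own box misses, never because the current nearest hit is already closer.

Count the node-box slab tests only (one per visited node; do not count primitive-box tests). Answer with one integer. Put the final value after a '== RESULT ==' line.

Walk:
N0 x:[63/2,51] y:[80/3,39] z:[9,48] -> hit [63/2,39], descend [2, 6, 18, 28]
  N2 x:[42,101/2] y:[89/3,36] z:[12,26] -> miss, prune
  N6 x:[63/2,77/2] y:[80/3,39] z:[34,48] -> hit [34,77/2], descend [13, 16, 21, 22]
    N13 x:[63/2,33] y:[80/3,85/3] z:[34,37] -> miss, prune
    N16 x:[69/2,36] y:[100/3,106/3] z:[35,37] -> hit [35,106/3] leaf, test {P12@t=35}
    N21 x:[63/2,38] y:[104/3,39] z:[38,48] -> hit [38,38], descend [5, 15]
      N5 x:[37,38] y:[37,39] z:[38,44] -> hit [38,38] leaf, test {P11@t=38}
      N15 x:[63/2,69/2] y:[104/3,106/3] z:[45,48] -> miss, prune
    N22 x:[38,77/2] y:[101/3,104/3] z:[44,47] -> miss, prune
  N18 x:[85/2,51] y:[80/3,110/3] z:[23,43] -> miss, prune
  N28 x:[65/2,79/2] y:[30,113/3] z:[9,37] -> hit [65/2,37], descend [9, 10, 12, 24]
    N9 x:[37,77/2] y:[98/3,101/3] z:[31,37] -> miss, prune
    N10 x:[65/2,37] y:[103/3,113/3] z:[12,18] -> miss, prune
    N12 x:[36,77/2] y:[30,91/3] z:[9,12] -> miss, prune
    N24 x:[73/2,79/2] y:[94/3,104/3] z:[23,30] -> miss, prune

order=[0, 2, 6, 13, 16, 21, 5, 15, 22, 18, 28, 9, 10, 12, 24]  |boxes|=15  |leaves|=2  hit=P12

== RESULT ==
15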